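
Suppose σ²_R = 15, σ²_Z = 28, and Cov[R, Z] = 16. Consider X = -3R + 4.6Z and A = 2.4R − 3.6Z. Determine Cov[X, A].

Cov[X, A] = -222.24

By bilinearity, Cov[X, A] = ac·σ²_R + bd·σ²_Z + (ad+bc)·Cov[R, Z], with a=-3, b=4.6, c=2.4, d=-3.6.
ac·σ²_R = (-3)·2.4·15 = -108
bd·σ²_Z = 4.6·(-3.6)·28 = -463.68
(ad+bc)·Cov[R, Z] = (21.84)·16 = 349.44
Cov[X, A] = -108 + (-463.68) + 349.44 = -222.24.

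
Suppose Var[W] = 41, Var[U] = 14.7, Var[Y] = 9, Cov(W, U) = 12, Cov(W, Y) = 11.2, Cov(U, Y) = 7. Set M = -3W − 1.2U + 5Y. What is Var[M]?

Var[M] = a²·Var[W] + b²·Var[U] + c²·Var[Y] + 2ab·Cov(W, U) + 2ac·Cov(W, Y) + 2bc·Cov(U, Y), with a = -3, b = -1.2, c = 5.
= 369 + 21.168 + 225 + 86.4 + (-336) + (-84)
= 281.568.

Var[M] = 281.568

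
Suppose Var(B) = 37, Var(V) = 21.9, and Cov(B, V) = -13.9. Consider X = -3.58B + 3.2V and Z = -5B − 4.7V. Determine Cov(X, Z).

Cov(X, Z) = 321.4426

By bilinearity, Cov(X, Z) = ac·Var(B) + bd·Var(V) + (ad+bc)·Cov(B, V), with a=-3.58, b=3.2, c=-5, d=-4.7.
ac·Var(B) = (-3.58)·(-5)·37 = 662.3
bd·Var(V) = 3.2·(-4.7)·21.9 = -329.376
(ad+bc)·Cov(B, V) = (0.826)·(-13.9) = -11.4814
Cov(X, Z) = 662.3 + (-329.376) + (-11.4814) = 321.4426.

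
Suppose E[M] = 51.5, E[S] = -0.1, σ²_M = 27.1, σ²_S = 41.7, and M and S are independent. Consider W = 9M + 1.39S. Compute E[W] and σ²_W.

E[W] = 9·E[M] + 1.39·E[S] = 9·51.5 + 1.39·(-0.1) = 463.361.
σ²_W = a²·σ²_M + b²·σ²_S + 2ab·Cov(M, S) with a = 9, b = 1.39.
Independence gives Cov(M, S) = 0.
= 9²·27.1 + 1.39²·41.7 + 2·9·1.39·0
= 2195.1 + 80.56857 + 0 = 2275.66857.

E[W] = 463.361, σ²_W = 2275.66857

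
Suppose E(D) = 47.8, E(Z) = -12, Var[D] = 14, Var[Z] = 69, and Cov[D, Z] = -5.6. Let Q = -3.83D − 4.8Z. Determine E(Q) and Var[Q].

E(Q) = -125.474, Var[Q] = 1589.2238

E(Q) = (-3.83)·E(D) + (-4.8)·E(Z) = (-3.83)·47.8 + (-4.8)·(-12) = -125.474.
Var[Q] = a²·Var[D] + b²·Var[Z] + 2ab·Cov[D, Z] with a = -3.83, b = -4.8.
= (-3.83)²·14 + (-4.8)²·69 + 2·(-3.83)·(-4.8)·(-5.6)
= 205.3646 + 1589.76 + (-205.9008) = 1589.2238.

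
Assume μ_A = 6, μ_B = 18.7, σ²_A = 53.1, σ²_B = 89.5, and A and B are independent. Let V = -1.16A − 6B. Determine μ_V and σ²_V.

μ_V = -119.16, σ²_V = 3293.45136

μ_V = (-1.16)·μ_A + (-6)·μ_B = (-1.16)·6 + (-6)·18.7 = -119.16.
σ²_V = a²·σ²_A + b²·σ²_B + 2ab·Cov(A, B) with a = -1.16, b = -6.
Independence gives Cov(A, B) = 0.
= (-1.16)²·53.1 + (-6)²·89.5 + 2·(-1.16)·(-6)·0
= 71.45136 + 3222 + 0 = 3293.45136.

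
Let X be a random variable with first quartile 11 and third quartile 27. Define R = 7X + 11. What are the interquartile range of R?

IQR of X = Q3 − Q1 = 27 − 11 = 16.
Under R = aX + b, IQR(R) = |a|·IQR(X) = |7|·16 = 112 (shifts cancel; spread scales by |a|).

IQR(R) = 112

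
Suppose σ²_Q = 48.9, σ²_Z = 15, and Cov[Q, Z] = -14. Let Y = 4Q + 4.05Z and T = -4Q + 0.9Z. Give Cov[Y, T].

By bilinearity, Cov[Y, T] = ac·σ²_Q + bd·σ²_Z + (ad+bc)·Cov[Q, Z], with a=4, b=4.05, c=-4, d=0.9.
ac·σ²_Q = 4·(-4)·48.9 = -782.4
bd·σ²_Z = 4.05·0.9·15 = 54.675
(ad+bc)·Cov[Q, Z] = (-12.6)·(-14) = 176.4
Cov[Y, T] = -782.4 + 54.675 + 176.4 = -551.325.

Cov[Y, T] = -551.325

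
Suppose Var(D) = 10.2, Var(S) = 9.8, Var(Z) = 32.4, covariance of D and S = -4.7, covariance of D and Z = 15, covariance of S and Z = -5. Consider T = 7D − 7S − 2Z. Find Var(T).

Var(T) = 1010.2

Var(T) = a²·Var(D) + b²·Var(S) + c²·Var(Z) + 2ab·covariance of D and S + 2ac·covariance of D and Z + 2bc·covariance of S and Z, with a = 7, b = -7, c = -2.
= 499.8 + 480.2 + 129.6 + 460.6 + (-420) + (-140)
= 1010.2.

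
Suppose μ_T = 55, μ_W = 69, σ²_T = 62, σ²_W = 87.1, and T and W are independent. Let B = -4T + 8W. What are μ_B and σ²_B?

μ_B = 332, σ²_B = 6566.4

μ_B = (-4)·μ_T + 8·μ_W = (-4)·55 + 8·69 = 332.
σ²_B = a²·σ²_T + b²·σ²_W + 2ab·Cov[T, W] with a = -4, b = 8.
Independence gives Cov[T, W] = 0.
= (-4)²·62 + 8²·87.1 + 2·(-4)·8·0
= 992 + 5574.4 + 0 = 6566.4.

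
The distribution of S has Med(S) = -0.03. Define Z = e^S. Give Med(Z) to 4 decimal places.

Med(Z) = 0.9704

e^S is monotone on this domain, so Med(Z) = exp(-0.03) ≈ 0.9704.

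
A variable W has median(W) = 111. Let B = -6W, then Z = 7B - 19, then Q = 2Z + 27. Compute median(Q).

median(B) = (-6)·111 = -666.
median(Z) = 7·(-666) + (-19) = -4681.
median(Q) = 2·(-4681) + 27 = -9335.

median(Q) = -9335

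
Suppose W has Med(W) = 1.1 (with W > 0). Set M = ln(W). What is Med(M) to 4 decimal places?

ln(W) is monotone on this domain, so Med(M) = ln(1.1) ≈ 0.0953.

Med(M) = 0.0953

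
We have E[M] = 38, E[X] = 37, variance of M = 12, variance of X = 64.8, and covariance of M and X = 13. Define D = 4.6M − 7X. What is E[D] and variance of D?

E[D] = 4.6·E[M] + (-7)·E[X] = 4.6·38 + (-7)·37 = -84.2.
variance of D = a²·variance of M + b²·variance of X + 2ab·covariance of M and X with a = 4.6, b = -7.
= 4.6²·12 + (-7)²·64.8 + 2·4.6·(-7)·13
= 253.92 + 3175.2 + (-837.2) = 2591.92.

E[D] = -84.2, variance of D = 2591.92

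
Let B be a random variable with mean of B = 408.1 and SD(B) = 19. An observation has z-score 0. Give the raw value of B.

B = 408.1

B = mean of B + z·SD(B) = 408.1 + 0·19 = 408.1.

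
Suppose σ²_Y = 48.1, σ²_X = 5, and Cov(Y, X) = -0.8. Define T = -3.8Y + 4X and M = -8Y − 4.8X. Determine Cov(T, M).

Cov(T, M) = 1377.248

By bilinearity, Cov(T, M) = ac·σ²_Y + bd·σ²_X + (ad+bc)·Cov(Y, X), with a=-3.8, b=4, c=-8, d=-4.8.
ac·σ²_Y = (-3.8)·(-8)·48.1 = 1462.24
bd·σ²_X = 4·(-4.8)·5 = -96
(ad+bc)·Cov(Y, X) = (-13.76)·(-0.8) = 11.008
Cov(T, M) = 1462.24 + (-96) + 11.008 = 1377.248.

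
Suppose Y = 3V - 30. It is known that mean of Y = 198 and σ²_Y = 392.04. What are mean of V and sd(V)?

mean of V = 76, sd(V) = 6.6

From Y = 3V - 30: mean of Y = a·mean of V + b, so mean of V = (mean of Y − b)/a = (198 − (-30))/3 = 76.
sd(Y) = √392.04 = 19.8.
sd(Y) = |a|·sd(V), so sd(V) = 19.8/|3| = 6.6.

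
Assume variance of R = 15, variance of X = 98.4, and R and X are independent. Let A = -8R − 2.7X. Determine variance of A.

variance of A = a²·variance of R + b²·variance of X + 2ab·Cov[R, X] with a = -8, b = -2.7.
Independence gives Cov[R, X] = 0.
= (-8)²·15 + (-2.7)²·98.4 + 2·(-8)·(-2.7)·0
= 960 + 717.336 + 0 = 1677.336.

variance of A = 1677.336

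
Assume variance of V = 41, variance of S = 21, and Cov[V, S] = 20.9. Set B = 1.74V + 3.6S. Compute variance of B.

variance of B = a²·variance of V + b²·variance of S + 2ab·Cov[V, S] with a = 1.74, b = 3.6.
= 1.74²·41 + 3.6²·21 + 2·1.74·3.6·20.9
= 124.1316 + 272.16 + 261.8352 = 658.1268.

variance of B = 658.1268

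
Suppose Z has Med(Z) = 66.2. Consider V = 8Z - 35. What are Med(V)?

Med(V) = 494.6

A linear map preserves order up to sign, so Med(V) = a·Med(Z) + b = 8·66.2 + (-35) = 494.6.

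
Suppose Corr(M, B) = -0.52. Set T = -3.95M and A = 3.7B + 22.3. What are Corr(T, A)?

Corr(T, A) = 0.52

Linear rescalings preserve |correlation|; the slopes -3.95 and 3.7 have opposite signs, so the correlation flips sign: Corr(T, A) = −Corr(M, B) = 0.52.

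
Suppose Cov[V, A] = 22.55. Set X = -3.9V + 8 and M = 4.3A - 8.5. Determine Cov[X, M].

Cov[X, M] = -378.1635

Cov[X, M] = a·c·Cov[V, A] = (-3.9)·4.3·22.55 = -378.1635. Additive constants drop out.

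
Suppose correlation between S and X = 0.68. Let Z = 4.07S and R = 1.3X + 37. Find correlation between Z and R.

Linear rescalings preserve correlation up to sign; here the slopes 4.07 and 1.3 have the same sign, so correlation between Z and R = correlation between S and X = 0.68.

correlation between Z and R = 0.68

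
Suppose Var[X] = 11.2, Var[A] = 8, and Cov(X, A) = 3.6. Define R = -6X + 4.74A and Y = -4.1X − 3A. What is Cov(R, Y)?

Cov(R, Y) = 156.5976

By bilinearity, Cov(R, Y) = ac·Var[X] + bd·Var[A] + (ad+bc)·Cov(X, A), with a=-6, b=4.74, c=-4.1, d=-3.
ac·Var[X] = (-6)·(-4.1)·11.2 = 275.52
bd·Var[A] = 4.74·(-3)·8 = -113.76
(ad+bc)·Cov(X, A) = (-1.434)·3.6 = -5.1624
Cov(R, Y) = 275.52 + (-113.76) + (-5.1624) = 156.5976.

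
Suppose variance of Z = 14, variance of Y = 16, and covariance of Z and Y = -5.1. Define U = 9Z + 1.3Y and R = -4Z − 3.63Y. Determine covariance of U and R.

covariance of U and R = -386.367

By bilinearity, covariance of U and R = ac·variance of Z + bd·variance of Y + (ad+bc)·covariance of Z and Y, with a=9, b=1.3, c=-4, d=-3.63.
ac·variance of Z = 9·(-4)·14 = -504
bd·variance of Y = 1.3·(-3.63)·16 = -75.504
(ad+bc)·covariance of Z and Y = (-37.87)·(-5.1) = 193.137
covariance of U and R = -504 + (-75.504) + 193.137 = -386.367.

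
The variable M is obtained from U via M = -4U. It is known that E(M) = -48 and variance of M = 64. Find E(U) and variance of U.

E(U) = 12, variance of U = 4

From M = -4U: E(M) = a·E(U) + b, so E(U) = (E(M) − b)/a = (-48 − 0)/(-4) = 12.
variance of M = a²·variance of U, so variance of U = 64/(-4)² = 4.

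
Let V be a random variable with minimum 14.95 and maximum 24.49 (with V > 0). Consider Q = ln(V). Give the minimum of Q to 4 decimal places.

ln(V) is increasing on this domain, so min(Q) comes from min(V) = 14.95: min(Q) = ln(14.95) ≈ 2.7047.

min(Q) = 2.7047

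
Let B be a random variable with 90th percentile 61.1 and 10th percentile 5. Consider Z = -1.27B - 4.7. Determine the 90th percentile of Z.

90th percentile of Z = -11.05

Since a = -1.27 < 0 the transformation is decreasing, reversing order: the 90th percentile of Z corresponds to the 10th percentile of B.
So P_{90}(Z) = a·P_{10}(B) + b = (-1.27)·5 + (-4.7) = -11.05.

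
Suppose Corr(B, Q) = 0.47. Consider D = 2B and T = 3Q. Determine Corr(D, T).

Corr(D, T) = 0.47

Linear rescalings preserve correlation up to sign; here the slopes 2 and 3 have the same sign, so Corr(D, T) = Corr(B, Q) = 0.47.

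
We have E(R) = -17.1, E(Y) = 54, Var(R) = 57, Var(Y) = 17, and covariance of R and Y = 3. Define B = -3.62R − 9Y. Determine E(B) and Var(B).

E(B) = -424.098, Var(B) = 2319.4308

E(B) = (-3.62)·E(R) + (-9)·E(Y) = (-3.62)·(-17.1) + (-9)·54 = -424.098.
Var(B) = a²·Var(R) + b²·Var(Y) + 2ab·covariance of R and Y with a = -3.62, b = -9.
= (-3.62)²·57 + (-9)²·17 + 2·(-3.62)·(-9)·3
= 746.9508 + 1377 + 195.48 = 2319.4308.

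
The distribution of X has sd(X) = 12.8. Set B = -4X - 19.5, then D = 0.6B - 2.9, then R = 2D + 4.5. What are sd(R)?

sd(B) = |-4|·12.8 = 51.2.
sd(D) = |0.6|·51.2 = 30.72.
sd(R) = |2|·30.72 = 61.44.

sd(R) = 61.44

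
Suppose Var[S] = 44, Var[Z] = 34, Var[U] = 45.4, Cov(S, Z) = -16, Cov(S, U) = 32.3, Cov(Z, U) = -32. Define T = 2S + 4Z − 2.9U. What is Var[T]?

Var[T] = a²·Var[S] + b²·Var[Z] + c²·Var[U] + 2ab·Cov(S, Z) + 2ac·Cov(S, U) + 2bc·Cov(Z, U), with a = 2, b = 4, c = -2.9.
= 176 + 544 + 381.814 + (-256) + (-374.68) + 742.4
= 1213.534.

Var[T] = 1213.534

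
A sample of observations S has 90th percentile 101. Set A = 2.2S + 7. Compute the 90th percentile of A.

90th percentile of A = 229.2

Since a = 2.2 > 0 the transformation is increasing, so the 90th percentile of A = a·(P_{90} of S) + b = 2.2·101 + 7 = 229.2.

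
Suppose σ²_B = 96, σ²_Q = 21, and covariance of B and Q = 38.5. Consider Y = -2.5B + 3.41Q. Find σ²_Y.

σ²_Y = a²·σ²_B + b²·σ²_Q + 2ab·covariance of B and Q with a = -2.5, b = 3.41.
= (-2.5)²·96 + 3.41²·21 + 2·(-2.5)·3.41·38.5
= 600 + 244.1901 + (-656.425) = 187.7651.

σ²_Y = 187.7651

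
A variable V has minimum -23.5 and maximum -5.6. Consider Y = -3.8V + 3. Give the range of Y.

Range of V = -5.6 − (-23.5) = 17.9.
Range(Y) = |a|·Range(V) = |-3.8|·17.9 = 68.02.

Range(Y) = 68.02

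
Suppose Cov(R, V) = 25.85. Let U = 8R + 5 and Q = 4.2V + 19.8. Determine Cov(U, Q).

Cov(U, Q) = a·c·Cov(R, V) = 8·4.2·25.85 = 868.56. Additive constants drop out.

Cov(U, Q) = 868.56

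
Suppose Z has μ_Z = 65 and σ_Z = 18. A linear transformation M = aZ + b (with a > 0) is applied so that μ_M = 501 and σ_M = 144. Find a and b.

a = 8, b = -19

σ_M = a·σ_Z (a > 0), so a = 144/18 = 8.
μ_M = a·μ_Z + b, so b = 501 − 8·65 = -19.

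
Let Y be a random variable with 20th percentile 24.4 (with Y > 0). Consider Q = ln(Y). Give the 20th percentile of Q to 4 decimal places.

20th percentile of Q = 3.1946

ln(Y) is increasing, so P_{20}(Q) = g(P_{20}(Y)) ≈ 3.1946.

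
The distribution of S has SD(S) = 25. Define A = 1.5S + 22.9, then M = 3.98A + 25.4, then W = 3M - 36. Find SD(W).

SD(W) = 447.75

SD(A) = |1.5|·25 = 37.5.
SD(M) = |3.98|·37.5 = 149.25.
SD(W) = |3|·149.25 = 447.75.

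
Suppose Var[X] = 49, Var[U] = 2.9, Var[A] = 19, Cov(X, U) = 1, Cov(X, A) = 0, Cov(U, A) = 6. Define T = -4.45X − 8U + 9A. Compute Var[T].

Var[T] = a²·Var[X] + b²·Var[U] + c²·Var[A] + 2ab·Cov(X, U) + 2ac·Cov(X, A) + 2bc·Cov(U, A), with a = -4.45, b = -8, c = 9.
= 970.3225 + 185.6 + 1539 + 71.2 + 0 + (-864)
= 1902.1225.

Var[T] = 1902.1225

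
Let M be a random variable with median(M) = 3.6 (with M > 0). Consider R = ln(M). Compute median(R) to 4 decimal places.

ln(M) is monotone on this domain, so median(R) = ln(3.6) ≈ 1.2809.

median(R) = 1.2809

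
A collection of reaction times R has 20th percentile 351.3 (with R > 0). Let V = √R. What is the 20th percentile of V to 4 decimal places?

20th percentile of V = 18.743

√R is increasing, so P_{20}(V) = g(P_{20}(R)) ≈ 18.743.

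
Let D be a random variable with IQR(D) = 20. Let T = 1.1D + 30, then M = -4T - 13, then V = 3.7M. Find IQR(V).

IQR(V) = 325.6

IQR(T) = |1.1|·20 = 22.
IQR(M) = |-4|·22 = 88.
IQR(V) = |3.7|·88 = 325.6.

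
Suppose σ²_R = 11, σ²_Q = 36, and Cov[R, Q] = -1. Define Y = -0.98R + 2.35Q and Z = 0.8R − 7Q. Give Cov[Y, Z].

By bilinearity, Cov[Y, Z] = ac·σ²_R + bd·σ²_Q + (ad+bc)·Cov[R, Q], with a=-0.98, b=2.35, c=0.8, d=-7.
ac·σ²_R = (-0.98)·0.8·11 = -8.624
bd·σ²_Q = 2.35·(-7)·36 = -592.2
(ad+bc)·Cov[R, Q] = (8.74)·(-1) = -8.74
Cov[Y, Z] = -8.624 + (-592.2) + (-8.74) = -609.564.

Cov[Y, Z] = -609.564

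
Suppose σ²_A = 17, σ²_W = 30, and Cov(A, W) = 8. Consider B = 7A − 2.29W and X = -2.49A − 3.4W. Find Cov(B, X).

By bilinearity, Cov(B, X) = ac·σ²_A + bd·σ²_W + (ad+bc)·Cov(A, W), with a=7, b=-2.29, c=-2.49, d=-3.4.
ac·σ²_A = 7·(-2.49)·17 = -296.31
bd·σ²_W = (-2.29)·(-3.4)·30 = 233.58
(ad+bc)·Cov(A, W) = (-18.0979)·8 = -144.7832
Cov(B, X) = -296.31 + 233.58 + (-144.7832) = -207.5132.

Cov(B, X) = -207.5132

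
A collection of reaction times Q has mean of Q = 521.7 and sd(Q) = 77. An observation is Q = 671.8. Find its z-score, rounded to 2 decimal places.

z = 1.95

z = (Q − mean of Q) / sd(Q) = (671.8 − 521.7) / 77 ≈ 1.95.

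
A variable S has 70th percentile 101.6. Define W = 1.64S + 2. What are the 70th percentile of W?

Since a = 1.64 > 0 the transformation is increasing, so the 70th percentile of W = a·(P_{70} of S) + b = 1.64·101.6 + 2 = 168.624.

70th percentile of W = 168.624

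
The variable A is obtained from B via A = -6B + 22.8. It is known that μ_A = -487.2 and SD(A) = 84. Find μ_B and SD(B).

μ_B = 85, SD(B) = 14

From A = -6B + 22.8: μ_A = a·μ_B + b, so μ_B = (μ_A − b)/a = (-487.2 − 22.8)/(-6) = 85.
SD(A) = |a|·SD(B), so SD(B) = 84/|-6| = 14.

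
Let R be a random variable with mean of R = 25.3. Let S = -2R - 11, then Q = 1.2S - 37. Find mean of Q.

mean of S = (-2)·25.3 + (-11) = -61.6.
mean of Q = 1.2·(-61.6) + (-37) = -110.92.

mean of Q = -110.92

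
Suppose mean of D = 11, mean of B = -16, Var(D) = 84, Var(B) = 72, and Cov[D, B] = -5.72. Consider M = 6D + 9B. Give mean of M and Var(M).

mean of M = -78, Var(M) = 8238.24

mean of M = 6·mean of D + 9·mean of B = 6·11 + 9·(-16) = -78.
Var(M) = a²·Var(D) + b²·Var(B) + 2ab·Cov[D, B] with a = 6, b = 9.
= 6²·84 + 9²·72 + 2·6·9·(-5.72)
= 3024 + 5832 + (-617.76) = 8238.24.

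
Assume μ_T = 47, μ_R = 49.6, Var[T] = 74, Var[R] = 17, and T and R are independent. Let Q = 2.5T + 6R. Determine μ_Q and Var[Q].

μ_Q = 2.5·μ_T + 6·μ_R = 2.5·47 + 6·49.6 = 415.1.
Var[Q] = a²·Var[T] + b²·Var[R] + 2ab·Cov[T, R] with a = 2.5, b = 6.
Independence gives Cov[T, R] = 0.
= 2.5²·74 + 6²·17 + 2·2.5·6·0
= 462.5 + 612 + 0 = 1074.5.

μ_Q = 415.1, Var[Q] = 1074.5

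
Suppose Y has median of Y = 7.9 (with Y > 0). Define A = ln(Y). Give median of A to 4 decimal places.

ln(Y) is monotone on this domain, so median of A = ln(7.9) ≈ 2.0669.

median of A = 2.0669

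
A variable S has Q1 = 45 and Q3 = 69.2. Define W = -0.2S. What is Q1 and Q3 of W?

a = -0.2 < 0 reverses order: Q1(W) comes from Q3(S), Q3(W) from Q1(S).
Q1(W) = (-0.2)·69.2 = -13.84; Q3(W) = (-0.2)·45 = -9.

Q1(W) = -13.84, Q3(W) = -9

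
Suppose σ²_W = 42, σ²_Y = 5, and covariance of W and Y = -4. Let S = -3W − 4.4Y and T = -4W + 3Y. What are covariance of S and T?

covariance of S and T = 403.6

By bilinearity, covariance of S and T = ac·σ²_W + bd·σ²_Y + (ad+bc)·covariance of W and Y, with a=-3, b=-4.4, c=-4, d=3.
ac·σ²_W = (-3)·(-4)·42 = 504
bd·σ²_Y = (-4.4)·3·5 = -66
(ad+bc)·covariance of W and Y = (8.6)·(-4) = -34.4
covariance of S and T = 504 + (-66) + (-34.4) = 403.6.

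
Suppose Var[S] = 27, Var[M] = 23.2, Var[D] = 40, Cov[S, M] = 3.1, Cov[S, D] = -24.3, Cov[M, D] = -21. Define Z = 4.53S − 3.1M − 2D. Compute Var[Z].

Var[Z] = 1029.8657

Var[Z] = a²·Var[S] + b²·Var[M] + c²·Var[D] + 2ab·Cov[S, M] + 2ac·Cov[S, D] + 2bc·Cov[M, D], with a = 4.53, b = -3.1, c = -2.
= 554.0643 + 222.952 + 160 + (-87.0666) + 440.316 + (-260.4)
= 1029.8657.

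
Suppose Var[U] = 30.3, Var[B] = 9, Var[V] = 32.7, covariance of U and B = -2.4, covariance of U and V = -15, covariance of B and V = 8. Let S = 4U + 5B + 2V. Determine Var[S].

Var[S] = 664.6

Var[S] = a²·Var[U] + b²·Var[B] + c²·Var[V] + 2ab·covariance of U and B + 2ac·covariance of U and V + 2bc·covariance of B and V, with a = 4, b = 5, c = 2.
= 484.8 + 225 + 130.8 + (-96) + (-240) + 160
= 664.6.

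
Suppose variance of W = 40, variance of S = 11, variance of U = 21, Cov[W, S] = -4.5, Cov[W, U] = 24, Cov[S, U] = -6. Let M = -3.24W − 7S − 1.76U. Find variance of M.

variance of M = a²·variance of W + b²·variance of S + c²·variance of U + 2ab·Cov[W, S] + 2ac·Cov[W, U] + 2bc·Cov[S, U], with a = -3.24, b = -7, c = -1.76.
= 419.904 + 539 + 65.0496 + (-204.12) + 273.7152 + (-147.84)
= 945.7088.

variance of M = 945.7088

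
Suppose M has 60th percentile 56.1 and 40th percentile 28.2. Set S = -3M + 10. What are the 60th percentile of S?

Since a = -3 < 0 the transformation is decreasing, reversing order: the 60th percentile of S corresponds to the 40th percentile of M.
So P_{60}(S) = a·P_{40}(M) + b = (-3)·28.2 + 10 = -74.6.

60th percentile of S = -74.6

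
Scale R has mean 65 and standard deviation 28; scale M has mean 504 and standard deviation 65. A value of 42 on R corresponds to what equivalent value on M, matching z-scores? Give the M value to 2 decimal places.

z = (42 − 65)/28 ≈ -0.8214.
M = 504 + z·65 = 504 + (42 − 65)·65/28 ≈ 450.61.

M = 450.61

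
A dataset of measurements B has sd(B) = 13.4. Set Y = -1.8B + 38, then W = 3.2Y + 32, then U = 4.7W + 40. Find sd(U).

sd(Y) = |-1.8|·13.4 = 24.12.
sd(W) = |3.2|·24.12 = 77.184.
sd(U) = |4.7|·77.184 = 362.7648.

sd(U) = 362.7648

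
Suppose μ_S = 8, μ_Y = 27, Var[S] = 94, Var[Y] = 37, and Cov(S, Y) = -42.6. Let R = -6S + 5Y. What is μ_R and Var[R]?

μ_R = 87, Var[R] = 6865

μ_R = (-6)·μ_S + 5·μ_Y = (-6)·8 + 5·27 = 87.
Var[R] = a²·Var[S] + b²·Var[Y] + 2ab·Cov(S, Y) with a = -6, b = 5.
= (-6)²·94 + 5²·37 + 2·(-6)·5·(-42.6)
= 3384 + 925 + 2556 = 6865.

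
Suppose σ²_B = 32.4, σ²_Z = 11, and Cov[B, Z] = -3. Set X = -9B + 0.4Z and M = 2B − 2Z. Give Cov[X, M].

By bilinearity, Cov[X, M] = ac·σ²_B + bd·σ²_Z + (ad+bc)·Cov[B, Z], with a=-9, b=0.4, c=2, d=-2.
ac·σ²_B = (-9)·2·32.4 = -583.2
bd·σ²_Z = 0.4·(-2)·11 = -8.8
(ad+bc)·Cov[B, Z] = (18.8)·(-3) = -56.4
Cov[X, M] = -583.2 + (-8.8) + (-56.4) = -648.4.

Cov[X, M] = -648.4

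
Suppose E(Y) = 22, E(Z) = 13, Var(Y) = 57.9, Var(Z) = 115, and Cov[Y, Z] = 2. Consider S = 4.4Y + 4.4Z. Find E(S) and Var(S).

E(S) = 4.4·E(Y) + 4.4·E(Z) = 4.4·22 + 4.4·13 = 154.
Var(S) = a²·Var(Y) + b²·Var(Z) + 2ab·Cov[Y, Z] with a = 4.4, b = 4.4.
= 4.4²·57.9 + 4.4²·115 + 2·4.4·4.4·2
= 1120.944 + 2226.4 + 77.44 = 3424.784.

E(S) = 154, Var(S) = 3424.784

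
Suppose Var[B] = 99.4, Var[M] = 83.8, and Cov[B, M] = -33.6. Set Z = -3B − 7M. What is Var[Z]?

Var[Z] = a²·Var[B] + b²·Var[M] + 2ab·Cov[B, M] with a = -3, b = -7.
= (-3)²·99.4 + (-7)²·83.8 + 2·(-3)·(-7)·(-33.6)
= 894.6 + 4106.2 + (-1411.2) = 3589.6.

Var[Z] = 3589.6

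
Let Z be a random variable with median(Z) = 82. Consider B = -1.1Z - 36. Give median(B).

A linear map preserves order up to sign, so median(B) = a·median(Z) + b = (-1.1)·82 + (-36) = -126.2.

median(B) = -126.2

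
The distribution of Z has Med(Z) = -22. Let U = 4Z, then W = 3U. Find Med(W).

Med(W) = -264

Med(U) = 4·(-22) = -88.
Med(W) = 3·(-88) = -264.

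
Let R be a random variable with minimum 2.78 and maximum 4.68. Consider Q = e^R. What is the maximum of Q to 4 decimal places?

e^R is increasing on this domain, so max(Q) comes from max(R) = 4.68: max(Q) = exp(4.68) ≈ 107.7701.

max(Q) = 107.7701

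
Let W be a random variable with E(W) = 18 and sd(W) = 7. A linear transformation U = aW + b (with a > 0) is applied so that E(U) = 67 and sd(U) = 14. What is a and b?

a = 2, b = 31

sd(U) = a·sd(W) (a > 0), so a = 14/7 = 2.
E(U) = a·E(W) + b, so b = 67 − 2·18 = 31.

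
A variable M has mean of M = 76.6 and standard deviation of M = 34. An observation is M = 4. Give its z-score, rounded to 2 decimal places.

z = -2.14

z = (M − mean of M) / standard deviation of M = (4 − 76.6) / 34 ≈ -2.14.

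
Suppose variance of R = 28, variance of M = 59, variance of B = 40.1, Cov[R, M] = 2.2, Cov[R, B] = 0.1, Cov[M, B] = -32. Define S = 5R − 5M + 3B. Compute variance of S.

variance of S = 3388.9

variance of S = a²·variance of R + b²·variance of M + c²·variance of B + 2ab·Cov[R, M] + 2ac·Cov[R, B] + 2bc·Cov[M, B], with a = 5, b = -5, c = 3.
= 700 + 1475 + 360.9 + (-110) + 3 + 960
= 3388.9.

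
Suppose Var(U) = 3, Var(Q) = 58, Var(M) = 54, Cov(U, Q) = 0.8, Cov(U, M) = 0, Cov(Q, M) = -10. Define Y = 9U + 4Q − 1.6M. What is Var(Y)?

Var(Y) = a²·Var(U) + b²·Var(Q) + c²·Var(M) + 2ab·Cov(U, Q) + 2ac·Cov(U, M) + 2bc·Cov(Q, M), with a = 9, b = 4, c = -1.6.
= 243 + 928 + 138.24 + 57.6 + 0 + 128
= 1494.84.

Var(Y) = 1494.84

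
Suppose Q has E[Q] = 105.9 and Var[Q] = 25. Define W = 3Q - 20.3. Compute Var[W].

Var[W] = 225

W = 3Q - 20.3 is linear with a = 3, b = -20.3.
Var[W] = a²·Var[Q] = 3²·25 = 225 (the additive constant -20.3 does not affect variance).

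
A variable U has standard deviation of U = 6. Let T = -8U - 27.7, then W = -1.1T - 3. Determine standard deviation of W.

standard deviation of T = |-8|·6 = 48.
standard deviation of W = |-1.1|·48 = 52.8.

standard deviation of W = 52.8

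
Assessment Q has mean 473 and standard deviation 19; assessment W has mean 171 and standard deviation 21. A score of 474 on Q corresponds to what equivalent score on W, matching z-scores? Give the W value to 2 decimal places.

W = 172.11

z = (474 − 473)/19 ≈ 0.0526.
W = 171 + z·21 = 171 + (474 − 473)·21/19 ≈ 172.11.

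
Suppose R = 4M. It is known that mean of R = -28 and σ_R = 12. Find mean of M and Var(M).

mean of M = -7, Var(M) = 9

From R = 4M: mean of R = a·mean of M + b, so mean of M = (mean of R − b)/a = (-28 − 0)/4 = -7.
Var(R) = 12² = 144.
Var(R) = a²·Var(M), so Var(M) = 144/4² = 9.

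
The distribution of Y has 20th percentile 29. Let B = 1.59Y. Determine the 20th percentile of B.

20th percentile of B = 46.11

Since a = 1.59 > 0 the transformation is increasing, so the 20th percentile of B = a·(P_{20} of Y) + b = 1.59·29 = 46.11.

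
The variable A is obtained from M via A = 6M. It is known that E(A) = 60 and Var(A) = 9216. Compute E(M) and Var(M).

E(M) = 10, Var(M) = 256

From A = 6M: E(A) = a·E(M) + b, so E(M) = (E(A) − b)/a = (60 − 0)/6 = 10.
Var(A) = a²·Var(M), so Var(M) = 9216/6² = 256.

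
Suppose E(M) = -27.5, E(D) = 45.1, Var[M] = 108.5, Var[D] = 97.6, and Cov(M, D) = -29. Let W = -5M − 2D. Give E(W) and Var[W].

E(W) = 47.3, Var[W] = 2522.9

E(W) = (-5)·E(M) + (-2)·E(D) = (-5)·(-27.5) + (-2)·45.1 = 47.3.
Var[W] = a²·Var[M] + b²·Var[D] + 2ab·Cov(M, D) with a = -5, b = -2.
= (-5)²·108.5 + (-2)²·97.6 + 2·(-5)·(-2)·(-29)
= 2712.5 + 390.4 + (-580) = 2522.9.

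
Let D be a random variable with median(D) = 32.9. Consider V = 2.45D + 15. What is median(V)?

A linear map preserves order up to sign, so median(V) = a·median(D) + b = 2.45·32.9 + 15 = 95.605.

median(V) = 95.605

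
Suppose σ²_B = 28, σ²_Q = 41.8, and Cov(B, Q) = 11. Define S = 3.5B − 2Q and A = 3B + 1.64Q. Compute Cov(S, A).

By bilinearity, Cov(S, A) = ac·σ²_B + bd·σ²_Q + (ad+bc)·Cov(B, Q), with a=3.5, b=-2, c=3, d=1.64.
ac·σ²_B = 3.5·3·28 = 294
bd·σ²_Q = (-2)·1.64·41.8 = -137.104
(ad+bc)·Cov(B, Q) = (-0.26)·11 = -2.86
Cov(S, A) = 294 + (-137.104) + (-2.86) = 154.036.

Cov(S, A) = 154.036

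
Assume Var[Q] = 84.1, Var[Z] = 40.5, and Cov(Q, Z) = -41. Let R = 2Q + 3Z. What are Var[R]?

Var[R] = 208.9

Var[R] = a²·Var[Q] + b²·Var[Z] + 2ab·Cov(Q, Z) with a = 2, b = 3.
= 2²·84.1 + 3²·40.5 + 2·2·3·(-41)
= 336.4 + 364.5 + (-492) = 208.9.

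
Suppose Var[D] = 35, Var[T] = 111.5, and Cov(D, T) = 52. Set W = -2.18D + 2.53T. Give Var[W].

Var[W] = a²·Var[D] + b²·Var[T] + 2ab·Cov(D, T) with a = -2.18, b = 2.53.
= (-2.18)²·35 + 2.53²·111.5 + 2·(-2.18)·2.53·52
= 166.334 + 713.70035 + (-573.6016) = 306.43275.

Var[W] = 306.43275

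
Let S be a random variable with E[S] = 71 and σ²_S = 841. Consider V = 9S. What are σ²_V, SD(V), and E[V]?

V = 9S is linear with a = 9, b = 0.
σ²_V = a²·σ²_S = 9²·841 = 68121.
SD(S) = √841 = 29.
SD(V) = |a|·SD(S) = |9|·29 = 261.
E[V] = a·E[S] + b = 9·71 = 639.

σ²_V = 68121, SD(V) = 261, E[V] = 639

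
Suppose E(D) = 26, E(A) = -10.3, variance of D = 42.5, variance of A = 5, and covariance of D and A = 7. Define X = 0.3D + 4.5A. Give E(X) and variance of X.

E(X) = 0.3·E(D) + 4.5·E(A) = 0.3·26 + 4.5·(-10.3) = -38.55.
variance of X = a²·variance of D + b²·variance of A + 2ab·covariance of D and A with a = 0.3, b = 4.5.
= 0.3²·42.5 + 4.5²·5 + 2·0.3·4.5·7
= 3.825 + 101.25 + 18.9 = 123.975.

E(X) = -38.55, variance of X = 123.975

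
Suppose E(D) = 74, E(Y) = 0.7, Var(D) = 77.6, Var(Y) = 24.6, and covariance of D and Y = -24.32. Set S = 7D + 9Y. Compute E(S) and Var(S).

E(S) = 524.3, Var(S) = 2730.68

E(S) = 7·E(D) + 9·E(Y) = 7·74 + 9·0.7 = 524.3.
Var(S) = a²·Var(D) + b²·Var(Y) + 2ab·covariance of D and Y with a = 7, b = 9.
= 7²·77.6 + 9²·24.6 + 2·7·9·(-24.32)
= 3802.4 + 1992.6 + (-3064.32) = 2730.68.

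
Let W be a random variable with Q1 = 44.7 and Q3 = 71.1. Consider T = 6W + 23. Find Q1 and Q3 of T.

a = 6 > 0: Q1(T) = a·Q1(W)+b = 291.2, Q3(T) = a·Q3(W)+b = 449.6.

Q1(T) = 291.2, Q3(T) = 449.6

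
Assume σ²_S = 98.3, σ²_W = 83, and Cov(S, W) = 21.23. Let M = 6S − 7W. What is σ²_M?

σ²_M = 5822.48

σ²_M = a²·σ²_S + b²·σ²_W + 2ab·Cov(S, W) with a = 6, b = -7.
= 6²·98.3 + (-7)²·83 + 2·6·(-7)·21.23
= 3538.8 + 4067 + (-1783.32) = 5822.48.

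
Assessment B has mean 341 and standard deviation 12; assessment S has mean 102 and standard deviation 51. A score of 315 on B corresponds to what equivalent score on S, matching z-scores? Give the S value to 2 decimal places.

z = (315 − 341)/12 ≈ -2.1667.
S = 102 + z·51 = 102 + (315 − 341)·51/12 = -8.50.

S = -8.50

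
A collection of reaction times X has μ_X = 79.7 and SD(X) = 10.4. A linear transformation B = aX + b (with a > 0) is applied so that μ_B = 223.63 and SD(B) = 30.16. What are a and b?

a = 2.9, b = -7.5

SD(B) = a·SD(X) (a > 0), so a = 30.16/10.4 = 2.9.
μ_B = a·μ_X + b, so b = 223.63 − 2.9·79.7 = -7.5.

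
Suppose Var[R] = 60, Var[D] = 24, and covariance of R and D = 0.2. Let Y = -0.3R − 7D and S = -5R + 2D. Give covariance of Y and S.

covariance of Y and S = -239.12

By bilinearity, covariance of Y and S = ac·Var[R] + bd·Var[D] + (ad+bc)·covariance of R and D, with a=-0.3, b=-7, c=-5, d=2.
ac·Var[R] = (-0.3)·(-5)·60 = 90
bd·Var[D] = (-7)·2·24 = -336
(ad+bc)·covariance of R and D = (34.4)·0.2 = 6.88
covariance of Y and S = 90 + (-336) + 6.88 = -239.12.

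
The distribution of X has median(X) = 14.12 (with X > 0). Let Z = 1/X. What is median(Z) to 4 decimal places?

median(Z) = 0.0708

1/X is monotone on this domain, so median(Z) = 1/(14.12) ≈ 0.0708.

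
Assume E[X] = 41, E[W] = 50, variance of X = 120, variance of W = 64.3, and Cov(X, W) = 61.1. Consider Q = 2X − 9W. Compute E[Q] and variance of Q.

E[Q] = 2·E[X] + (-9)·E[W] = 2·41 + (-9)·50 = -368.
variance of Q = a²·variance of X + b²·variance of W + 2ab·Cov(X, W) with a = 2, b = -9.
= 2²·120 + (-9)²·64.3 + 2·2·(-9)·61.1
= 480 + 5208.3 + (-2199.6) = 3488.7.

E[Q] = -368, variance of Q = 3488.7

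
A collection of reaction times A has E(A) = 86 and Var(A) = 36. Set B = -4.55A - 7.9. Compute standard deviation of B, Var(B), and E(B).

B = -4.55A - 7.9 is linear with a = -4.55, b = -7.9.
standard deviation of A = √36 = 6.
standard deviation of B = |a|·standard deviation of A = |-4.55|·6 = 27.3.
Var(B) = a²·Var(A) = (-4.55)²·36 = 745.29 (the additive constant -7.9 does not affect variance).
E(B) = a·E(A) + b = (-4.55)·86 + (-7.9) = -399.2.

standard deviation of B = 27.3, Var(B) = 745.29, E(B) = -399.2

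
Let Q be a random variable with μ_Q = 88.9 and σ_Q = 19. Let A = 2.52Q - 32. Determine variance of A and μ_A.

variance of A = 2292.4944, μ_A = 192.028

A = 2.52Q - 32 is linear with a = 2.52, b = -32.
variance of Q = 19² = 361.
variance of A = a²·variance of Q = 2.52²·361 = 2292.4944 (the additive constant -32 does not affect variance).
μ_A = a·μ_Q + b = 2.52·88.9 + (-32) = 192.028.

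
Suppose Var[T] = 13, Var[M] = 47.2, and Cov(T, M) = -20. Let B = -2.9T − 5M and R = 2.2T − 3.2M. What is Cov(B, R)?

Cov(B, R) = 706.66

By bilinearity, Cov(B, R) = ac·Var[T] + bd·Var[M] + (ad+bc)·Cov(T, M), with a=-2.9, b=-5, c=2.2, d=-3.2.
ac·Var[T] = (-2.9)·2.2·13 = -82.94
bd·Var[M] = (-5)·(-3.2)·47.2 = 755.2
(ad+bc)·Cov(T, M) = (-1.72)·(-20) = 34.4
Cov(B, R) = -82.94 + 755.2 + 34.4 = 706.66.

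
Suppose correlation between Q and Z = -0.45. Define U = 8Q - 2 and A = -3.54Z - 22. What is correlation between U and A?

Linear rescalings preserve |correlation|; the slopes 8 and -3.54 have opposite signs, so the correlation flips sign: correlation between U and A = −correlation between Q and Z = 0.45.

correlation between U and A = 0.45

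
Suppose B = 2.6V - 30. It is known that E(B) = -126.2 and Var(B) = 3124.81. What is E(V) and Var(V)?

E(V) = -37, Var(V) = 462.25

From B = 2.6V - 30: E(B) = a·E(V) + b, so E(V) = (E(B) − b)/a = (-126.2 − (-30))/2.6 = -37.
Var(B) = a²·Var(V), so Var(V) = 3124.81/2.6² = 462.25.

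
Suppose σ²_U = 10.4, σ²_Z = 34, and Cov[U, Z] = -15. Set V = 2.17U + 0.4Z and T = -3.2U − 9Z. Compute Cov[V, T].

By bilinearity, Cov[V, T] = ac·σ²_U + bd·σ²_Z + (ad+bc)·Cov[U, Z], with a=2.17, b=0.4, c=-3.2, d=-9.
ac·σ²_U = 2.17·(-3.2)·10.4 = -72.2176
bd·σ²_Z = 0.4·(-9)·34 = -122.4
(ad+bc)·Cov[U, Z] = (-20.81)·(-15) = 312.15
Cov[V, T] = -72.2176 + (-122.4) + 312.15 = 117.5324.

Cov[V, T] = 117.5324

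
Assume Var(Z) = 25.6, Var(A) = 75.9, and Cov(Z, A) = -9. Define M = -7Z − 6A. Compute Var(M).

Var(M) = a²·Var(Z) + b²·Var(A) + 2ab·Cov(Z, A) with a = -7, b = -6.
= (-7)²·25.6 + (-6)²·75.9 + 2·(-7)·(-6)·(-9)
= 1254.4 + 2732.4 + (-756) = 3230.8.

Var(M) = 3230.8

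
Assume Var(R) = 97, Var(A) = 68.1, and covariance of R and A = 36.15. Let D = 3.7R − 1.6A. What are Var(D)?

Var(D) = a²·Var(R) + b²·Var(A) + 2ab·covariance of R and A with a = 3.7, b = -1.6.
= 3.7²·97 + (-1.6)²·68.1 + 2·3.7·(-1.6)·36.15
= 1327.93 + 174.336 + (-428.016) = 1074.25.

Var(D) = 1074.25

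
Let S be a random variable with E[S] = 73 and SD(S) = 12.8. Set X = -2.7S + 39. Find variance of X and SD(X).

variance of X = 1194.3936, SD(X) = 34.56

X = -2.7S + 39 is linear with a = -2.7, b = 39.
variance of S = 12.8² = 163.84.
variance of X = a²·variance of S = (-2.7)²·163.84 = 1194.3936 (the additive constant 39 does not affect variance).
SD(X) = |a|·SD(S) = |-2.7|·12.8 = 34.56.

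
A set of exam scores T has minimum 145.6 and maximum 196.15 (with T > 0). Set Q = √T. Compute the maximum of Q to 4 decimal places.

max(Q) = 14.0054

√T is increasing on this domain, so max(Q) comes from max(T) = 196.15: max(Q) = √(196.15) ≈ 14.0054.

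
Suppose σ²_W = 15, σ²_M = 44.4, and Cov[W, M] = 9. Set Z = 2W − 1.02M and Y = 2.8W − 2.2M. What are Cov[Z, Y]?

By bilinearity, Cov[Z, Y] = ac·σ²_W + bd·σ²_M + (ad+bc)·Cov[W, M], with a=2, b=-1.02, c=2.8, d=-2.2.
ac·σ²_W = 2·2.8·15 = 84
bd·σ²_M = (-1.02)·(-2.2)·44.4 = 99.6336
(ad+bc)·Cov[W, M] = (-7.256)·9 = -65.304
Cov[Z, Y] = 84 + 99.6336 + (-65.304) = 118.3296.

Cov[Z, Y] = 118.3296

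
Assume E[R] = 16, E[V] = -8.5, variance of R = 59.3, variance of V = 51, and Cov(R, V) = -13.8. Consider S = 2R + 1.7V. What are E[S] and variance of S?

E[S] = 17.55, variance of S = 290.75

E[S] = 2·E[R] + 1.7·E[V] = 2·16 + 1.7·(-8.5) = 17.55.
variance of S = a²·variance of R + b²·variance of V + 2ab·Cov(R, V) with a = 2, b = 1.7.
= 2²·59.3 + 1.7²·51 + 2·2·1.7·(-13.8)
= 237.2 + 147.39 + (-93.84) = 290.75.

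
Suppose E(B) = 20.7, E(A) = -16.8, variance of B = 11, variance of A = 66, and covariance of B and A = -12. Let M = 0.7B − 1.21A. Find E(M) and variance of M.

E(M) = 0.7·E(B) + (-1.21)·E(A) = 0.7·20.7 + (-1.21)·(-16.8) = 34.818.
variance of M = a²·variance of B + b²·variance of A + 2ab·covariance of B and A with a = 0.7, b = -1.21.
= 0.7²·11 + (-1.21)²·66 + 2·0.7·(-1.21)·(-12)
= 5.39 + 96.6306 + 20.328 = 122.3486.

E(M) = 34.818, variance of M = 122.3486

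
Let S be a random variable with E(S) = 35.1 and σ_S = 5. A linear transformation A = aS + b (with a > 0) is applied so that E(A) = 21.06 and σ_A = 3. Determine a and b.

a = 0.6, b = 0

σ_A = a·σ_S (a > 0), so a = 3/5 = 0.6.
E(A) = a·E(S) + b, so b = 21.06 − 0.6·35.1 = 0.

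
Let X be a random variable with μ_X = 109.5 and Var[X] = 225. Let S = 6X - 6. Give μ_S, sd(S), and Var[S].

μ_S = 651, sd(S) = 90, Var[S] = 8100

S = 6X - 6 is linear with a = 6, b = -6.
μ_S = a·μ_X + b = 6·109.5 + (-6) = 651.
sd(X) = √225 = 15.
sd(S) = |a|·sd(X) = |6|·15 = 90.
Var[S] = a²·Var[X] = 6²·225 = 8100 (the additive constant -6 does not affect variance).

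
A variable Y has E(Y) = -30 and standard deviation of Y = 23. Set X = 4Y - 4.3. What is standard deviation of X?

X = 4Y - 4.3 is linear with a = 4, b = -4.3.
standard deviation of X = |a|·standard deviation of Y = |4|·23 = 92.

standard deviation of X = 92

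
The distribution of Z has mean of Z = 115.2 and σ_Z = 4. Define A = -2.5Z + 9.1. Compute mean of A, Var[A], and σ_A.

mean of A = -278.9, Var[A] = 100, σ_A = 10

A = -2.5Z + 9.1 is linear with a = -2.5, b = 9.1.
mean of A = a·mean of Z + b = (-2.5)·115.2 + 9.1 = -278.9.
Var[Z] = 4² = 16.
Var[A] = a²·Var[Z] = (-2.5)²·16 = 100 (the additive constant 9.1 does not affect variance).
σ_A = |a|·σ_Z = |-2.5|·4 = 10.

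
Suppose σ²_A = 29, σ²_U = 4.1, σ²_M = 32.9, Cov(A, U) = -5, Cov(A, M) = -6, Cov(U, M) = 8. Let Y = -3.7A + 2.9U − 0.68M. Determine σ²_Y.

σ²_Y = 492.25996

σ²_Y = a²·σ²_A + b²·σ²_U + c²·σ²_M + 2ab·Cov(A, U) + 2ac·Cov(A, M) + 2bc·Cov(U, M), with a = -3.7, b = 2.9, c = -0.68.
= 397.01 + 34.481 + 15.21296 + 107.3 + (-30.192) + (-31.552)
= 492.25996.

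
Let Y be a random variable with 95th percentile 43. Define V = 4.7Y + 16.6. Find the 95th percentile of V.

Since a = 4.7 > 0 the transformation is increasing, so the 95th percentile of V = a·(P_{95} of Y) + b = 4.7·43 + 16.6 = 218.7.

95th percentile of V = 218.7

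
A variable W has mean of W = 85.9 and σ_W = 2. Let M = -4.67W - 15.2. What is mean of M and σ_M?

mean of M = -416.353, σ_M = 9.34

M = -4.67W - 15.2 is linear with a = -4.67, b = -15.2.
mean of M = a·mean of W + b = (-4.67)·85.9 + (-15.2) = -416.353.
σ_M = |a|·σ_W = |-4.67|·2 = 9.34.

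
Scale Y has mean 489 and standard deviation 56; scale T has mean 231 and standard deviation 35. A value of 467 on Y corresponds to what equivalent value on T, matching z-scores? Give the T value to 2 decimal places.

T = 217.25

z = (467 − 489)/56 ≈ -0.3929.
T = 231 + z·35 = 231 + (467 − 489)·35/56 = 217.25.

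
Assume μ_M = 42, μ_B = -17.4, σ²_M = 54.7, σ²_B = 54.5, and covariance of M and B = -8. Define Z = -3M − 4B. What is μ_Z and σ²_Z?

μ_Z = -56.4, σ²_Z = 1172.3

μ_Z = (-3)·μ_M + (-4)·μ_B = (-3)·42 + (-4)·(-17.4) = -56.4.
σ²_Z = a²·σ²_M + b²·σ²_B + 2ab·covariance of M and B with a = -3, b = -4.
= (-3)²·54.7 + (-4)²·54.5 + 2·(-3)·(-4)·(-8)
= 492.3 + 872 + (-192) = 1172.3.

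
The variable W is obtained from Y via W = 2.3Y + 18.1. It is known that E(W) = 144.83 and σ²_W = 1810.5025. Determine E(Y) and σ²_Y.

E(Y) = 55.1, σ²_Y = 342.25

From W = 2.3Y + 18.1: E(W) = a·E(Y) + b, so E(Y) = (E(W) − b)/a = (144.83 − 18.1)/2.3 = 55.1.
σ²_W = a²·σ²_Y, so σ²_Y = 1810.5025/2.3² = 342.25.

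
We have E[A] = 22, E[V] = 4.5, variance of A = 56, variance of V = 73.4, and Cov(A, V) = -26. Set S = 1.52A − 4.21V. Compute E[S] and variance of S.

E[S] = 14.495, variance of S = 1763.08974

E[S] = 1.52·E[A] + (-4.21)·E[V] = 1.52·22 + (-4.21)·4.5 = 14.495.
variance of S = a²·variance of A + b²·variance of V + 2ab·Cov(A, V) with a = 1.52, b = -4.21.
= 1.52²·56 + (-4.21)²·73.4 + 2·1.52·(-4.21)·(-26)
= 129.3824 + 1300.94894 + 332.7584 = 1763.08974.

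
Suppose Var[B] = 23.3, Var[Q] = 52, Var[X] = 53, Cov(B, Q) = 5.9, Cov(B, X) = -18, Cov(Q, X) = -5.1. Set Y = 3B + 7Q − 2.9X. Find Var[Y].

Var[Y] = 3971.49

Var[Y] = a²·Var[B] + b²·Var[Q] + c²·Var[X] + 2ab·Cov(B, Q) + 2ac·Cov(B, X) + 2bc·Cov(Q, X), with a = 3, b = 7, c = -2.9.
= 209.7 + 2548 + 445.73 + 247.8 + 313.2 + 207.06
= 3971.49.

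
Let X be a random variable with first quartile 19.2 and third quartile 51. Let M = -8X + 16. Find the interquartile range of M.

IQR of X = Q3 − Q1 = 51 − 19.2 = 31.8.
Under M = aX + b, IQR(M) = |a|·IQR(X) = |-8|·31.8 = 254.4 (shifts cancel; spread scales by |a|).

IQR(M) = 254.4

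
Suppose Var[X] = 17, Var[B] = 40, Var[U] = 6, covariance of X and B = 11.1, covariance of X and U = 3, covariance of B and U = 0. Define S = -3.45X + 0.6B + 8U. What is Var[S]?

Var[S] = a²·Var[X] + b²·Var[B] + c²·Var[U] + 2ab·covariance of X and B + 2ac·covariance of X and U + 2bc·covariance of B and U, with a = -3.45, b = 0.6, c = 8.
= 202.3425 + 14.4 + 384 + (-45.954) + (-165.6) + 0
= 389.1885.

Var[S] = 389.1885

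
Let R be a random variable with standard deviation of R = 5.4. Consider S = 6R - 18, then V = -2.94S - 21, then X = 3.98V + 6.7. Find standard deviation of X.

standard deviation of S = |6|·5.4 = 32.4.
standard deviation of V = |-2.94|·32.4 = 95.256.
standard deviation of X = |3.98|·95.256 = 379.11888.

standard deviation of X = 379.11888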